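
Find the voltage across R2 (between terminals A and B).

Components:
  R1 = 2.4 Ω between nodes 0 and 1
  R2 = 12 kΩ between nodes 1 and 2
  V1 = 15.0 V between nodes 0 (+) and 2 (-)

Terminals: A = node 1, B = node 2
R1 and R2 are in series across V1 (node 0 → node 1 → node 2), and the output A–B is taken across R2, so this is a voltage divider.
Series current: I = V1/(R1 + R2) = 15/(2.4 + 12000) = 15/12000 = 0.00125 A
V_R2 = I × R2 = V1 × R2/(R1 + R2) = 15 × 12000/12000 = 15 V

Final answer: 15 V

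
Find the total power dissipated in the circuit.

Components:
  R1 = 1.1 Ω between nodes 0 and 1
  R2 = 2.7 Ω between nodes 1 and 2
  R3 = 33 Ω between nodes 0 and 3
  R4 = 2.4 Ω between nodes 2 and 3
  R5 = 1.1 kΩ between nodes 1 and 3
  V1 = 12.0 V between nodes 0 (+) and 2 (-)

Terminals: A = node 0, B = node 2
Nodal analysis, taking node 2 as the 0 V reference.
Source V1 fixes V_0 = 12 V.
KCL at each unknown node (sum of currents leaving = 0; resistances in Ω):
  Node 1: (V_1 - 12)/1.1 + (V_1 - 0)/2.7 + (V_1 - V_3)/1100 = 0
  Node 3: (V_3 - 12)/33 + (V_3 - 0)/2.4 + (V_3 - V_1)/1100 = 0
Collecting terms (coefficients in siemens):
  1.28·V_1 - 0.0009091·V_3 = 10.91
  0.4479·V_3 - 0.0009091·V_1 = 0.3636
Determinant D = (1.28)(0.4479) - (-0.0009091)(-0.0009091) = 0.5734
V_1 = [(10.91)(0.4479) - (-0.0009091)(0.3636)]/D = 8.521 V
V_3 = [(1.28)(0.3636) - (10.91)(-0.0009091)]/D = 0.8292 V
Power in each resistor, P = (ΔV)²/R:
  P_R1 = (12 - 8.521)²/1.1 = 11 W
  P_R2 = (8.521 - 0)²/2.7 = 26.89 W
  P_R3 = (12 - 0.8292)²/33 = 3.781 W
  P_R4 = (0 - 0.8292)²/2.4 = 0.2865 W
  P_R5 = (8.521 - 0.8292)²/1100 = 0.05378 W
P_total = P_R1 + P_R2 + P_R3 + P_R4 + P_R5 = 42.02 W

Final answer: 42.02 W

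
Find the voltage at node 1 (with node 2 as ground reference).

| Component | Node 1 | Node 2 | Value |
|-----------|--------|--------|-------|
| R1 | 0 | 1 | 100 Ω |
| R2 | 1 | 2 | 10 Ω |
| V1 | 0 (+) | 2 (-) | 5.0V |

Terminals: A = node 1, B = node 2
Nodal analysis, taking node 2 as the 0 V reference.
Source V1 fixes V_0 = 5 V.
KCL at each unknown node (sum of currents leaving = 0; resistances in Ω):
  Node 1: (V_1 - 5)/100 + (V_1 - 0)/10 = 0
Collecting terms: 0.11 × V_1 = 0.05  =>  V_1 = 0.4545 V
The requested potential is V_1 = 0.4545 V.

Final answer: V_1 = 0.4545 V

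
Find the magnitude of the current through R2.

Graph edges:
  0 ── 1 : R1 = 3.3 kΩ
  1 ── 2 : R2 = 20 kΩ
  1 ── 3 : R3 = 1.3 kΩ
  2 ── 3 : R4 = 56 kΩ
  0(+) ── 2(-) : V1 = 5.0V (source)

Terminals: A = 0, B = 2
Nodal analysis, taking node 2 as the 0 V reference.
Source V1 fixes V_0 = 5 V.
KCL at each unknown node (sum of currents leaving = 0; resistances in Ω):
  Node 1: (V_1 - 5)/3300 + (V_1 - 0)/20000 + (V_1 - V_3)/1300 = 0
  Node 3: (V_3 - V_1)/1300 + (V_3 - 0)/56000 = 0
Collecting terms (coefficients in siemens):
  0.001122·V_1 - 0.0007692·V_3 = 0.001515
  0.0007871·V_3 - 0.0007692·V_1 = 0
Determinant D = (0.001122)(0.0007871) - (-0.0007692)(-0.0007692) = 0.0000002916
V_1 = [(0.001515)(0.0007871) - (-0.0007692)(0)]/D = 4.09 V
V_3 = [(0.001122)(0) - (0.001515)(-0.0007692)]/D = 3.997 V
I_R2 = (V_1 - V_2)/R2 = (4.09 - 0)/20000 = 0.0002045 A
|I_R2| = 0.0002045 A

Final answer: |I_R2| = 0.0002045 A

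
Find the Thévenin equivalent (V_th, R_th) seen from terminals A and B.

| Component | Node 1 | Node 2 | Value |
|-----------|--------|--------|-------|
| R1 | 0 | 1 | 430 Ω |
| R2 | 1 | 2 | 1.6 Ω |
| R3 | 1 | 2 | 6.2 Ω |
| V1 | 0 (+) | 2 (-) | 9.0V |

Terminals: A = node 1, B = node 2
Step 1 — V_th is the open-circuit voltage V_A - V_B (nothing connected across the terminals).
Nodal analysis, taking node 2 as the 0 V reference.
Source V1 fixes V_0 = 9 V.
KCL at each unknown node (sum of currents leaving = 0; resistances in Ω):
  Node 1: (V_1 - 9)/430 + (V_1 - 0)/1.6 + (V_1 - 0)/6.2 = 0
Collecting terms: 0.7886 × V_1 = 0.02093  =>  V_1 = 0.02654 V
V_th = V_1 - V_2 = 0.02654 - 0 = 0.02654 V
Step 2 — R_th: zero the source — replace V1 by a short circuit (node 2 merges into node 0) — and find the resistance seen between A (node 1) and B (node 0).
Reduce the network between node 1 (A) and node 0 (B) by series/parallel combination:
  Rp1 = R1 ‖ R2 ‖ R3 (parallel, all between nodes 0 and 1) = 1/(1/430 + 1/1.6 + 1/6.2) = 1.268 Ω
R_th = 1.268 Ω

Final answer: V_th = 0.02654 V, R_th = 1.268 Ω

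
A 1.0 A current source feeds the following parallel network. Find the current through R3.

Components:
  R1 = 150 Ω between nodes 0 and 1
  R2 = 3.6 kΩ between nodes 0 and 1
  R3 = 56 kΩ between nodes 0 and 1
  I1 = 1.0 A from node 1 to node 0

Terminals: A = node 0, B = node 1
All resistors sit directly between nodes 0 and 1, so they are in parallel and share one voltage V; the full source current 1 A splits among them.
1/R_par = 1/150 + 1/3600 + 1/56000 = 0.006962 S  =>  R_par = 143.6 Ω
V = I × R_par = 1 × 143.6 = 143.6 V
I_R3 = V/R3 = 143.6/56000 = 0.002565 A

Final answer: 0.002565 A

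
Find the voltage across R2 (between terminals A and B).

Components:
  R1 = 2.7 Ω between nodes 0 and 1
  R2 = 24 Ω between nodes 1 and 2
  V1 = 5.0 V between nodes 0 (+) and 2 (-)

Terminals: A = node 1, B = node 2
R1 and R2 are in series across V1 (node 0 → node 1 → node 2), and the output A–B is taken across R2, so this is a voltage divider.
Series current: I = V1/(R1 + R2) = 5/(2.7 + 24) = 5/26.7 = 0.1873 A
V_R2 = I × R2 = V1 × R2/(R1 + R2) = 5 × 24/26.7 = 4.494 V

Final answer: 4.494 V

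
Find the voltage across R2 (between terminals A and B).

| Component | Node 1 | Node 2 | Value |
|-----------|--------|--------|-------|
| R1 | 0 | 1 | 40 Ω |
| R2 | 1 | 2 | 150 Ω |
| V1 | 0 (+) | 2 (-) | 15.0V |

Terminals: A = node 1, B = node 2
R1 and R2 are in series across V1 (node 0 → node 1 → node 2), and the output A–B is taken across R2, so this is a voltage divider.
Series current: I = V1/(R1 + R2) = 15/(40 + 150) = 15/190 = 0.07895 A
V_R2 = I × R2 = V1 × R2/(R1 + R2) = 15 × 150/190 = 11.84 V

Final answer: 11.84 V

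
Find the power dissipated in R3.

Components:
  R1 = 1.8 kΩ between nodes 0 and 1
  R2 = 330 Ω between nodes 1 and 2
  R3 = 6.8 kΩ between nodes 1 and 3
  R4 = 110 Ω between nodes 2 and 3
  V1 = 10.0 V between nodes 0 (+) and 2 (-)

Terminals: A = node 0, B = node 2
Nodal analysis, taking node 2 as the 0 V reference.
Source V1 fixes V_0 = 10 V.
KCL at each unknown node (sum of currents leaving = 0; resistances in Ω):
  Node 1: (V_1 - 10)/1800 + (V_1 - 0)/330 + (V_1 - V_3)/6800 = 0
  Node 3: (V_3 - V_1)/6800 + (V_3 - 0)/110 = 0
Collecting terms (coefficients in siemens):
  0.003733·V_1 - 0.0001471·V_3 = 0.005556
  0.009238·V_3 - 0.0001471·V_1 = 0
Determinant D = (0.003733)(0.009238) - (-0.0001471)(-0.0001471) = 0.00003446
V_1 = [(0.005556)(0.009238) - (-0.0001471)(0)]/D = 1.489 V
V_3 = [(0.003733)(0) - (0.005556)(-0.0001471)]/D = 0.02371 V
I_R3 = (V_1 - V_3)/R3 = (1.489 - 0.02371)/6800 = 0.0002155 A
P_R3 = I_R3² × R3 = (0.0002155)² × 6800 = 0.0003158 W

Final answer: 0.0003158 W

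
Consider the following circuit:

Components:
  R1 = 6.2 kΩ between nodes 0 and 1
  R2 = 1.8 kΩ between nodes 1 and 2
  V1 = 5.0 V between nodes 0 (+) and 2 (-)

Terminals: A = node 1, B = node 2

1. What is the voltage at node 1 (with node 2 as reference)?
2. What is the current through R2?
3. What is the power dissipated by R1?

Nodal analysis, taking node 2 as the 0 V reference.
Source V1 fixes V_0 = 5 V.
KCL at each unknown node (sum of currents leaving = 0; resistances in Ω):
  Node 1: (V_1 - 5)/6200 + (V_1 - 0)/1800 = 0
Collecting terms: 0.0007168 × V_1 = 0.0008065  =>  V_1 = 1.125 V
Part 1:
  Read off the nodal solution: V_1 = 1.125 V
Part 2:
  I_R2 = (V_1 - V_2)/R2 = (1.125 - 0)/1800 = 0.000625 A
  Magnitude: I_R2 = 0.000625 A
Part 3:
  I_R1 = (V_0 - V_1)/R1 = (5 - 1.125)/6200 = 0.000625 A
  P_R1 = I_R1² × R1 = (0.000625)² × 6200 = 0.002422 W

Final answers:
1. V_1 = 1.125 V
2. I_R2 = 0.000625 A
3. P_R1 = 0.002422 W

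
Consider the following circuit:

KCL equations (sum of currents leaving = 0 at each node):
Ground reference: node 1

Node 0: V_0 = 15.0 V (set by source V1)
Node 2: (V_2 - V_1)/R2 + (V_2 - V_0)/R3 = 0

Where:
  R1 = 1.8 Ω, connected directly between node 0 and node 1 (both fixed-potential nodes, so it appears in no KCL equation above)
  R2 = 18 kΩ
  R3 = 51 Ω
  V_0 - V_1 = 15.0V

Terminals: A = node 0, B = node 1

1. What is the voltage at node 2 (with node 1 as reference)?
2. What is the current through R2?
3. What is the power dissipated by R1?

Nodal analysis, taking node 1 as the 0 V reference.
Source V1 fixes V_0 = 15 V.
KCL at each unknown node (sum of currents leaving = 0; resistances in Ω):
  Node 2: (V_2 - 0)/18000 + (V_2 - 15)/51 = 0
Collecting terms: 0.01966 × V_2 = 0.2941  =>  V_2 = 14.96 V
Part 1:
  Read off the nodal solution: V_2 = 14.96 V
Part 2:
  I_R2 = (V_1 - V_2)/R2 = (0 - 14.96)/18000 = -0.000831 A
  Magnitude: I_R2 = 0.000831 A
Part 3:
  I_R1 = (V_0 - V_1)/R1 = (15 - 0)/1.8 = 8.333 A
  P_R1 = I_R1² × R1 = (8.333)² × 1.8 = 125 W

Final answers:
1. V_2 = 14.96 V
2. I_R2 = 0.000831 A
3. P_R1 = 125 W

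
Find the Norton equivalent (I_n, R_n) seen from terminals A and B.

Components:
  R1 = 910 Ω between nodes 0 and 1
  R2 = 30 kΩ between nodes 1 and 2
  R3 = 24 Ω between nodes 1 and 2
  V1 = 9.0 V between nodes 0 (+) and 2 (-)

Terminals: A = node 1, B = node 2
Find the Thévenin equivalent first; then I_n = V_th/R_th and R_n = R_th.
Step 1 — V_th is the open-circuit voltage V_A - V_B (nothing connected across the terminals).
Nodal analysis, taking node 2 as the 0 V reference.
Source V1 fixes V_0 = 9 V.
KCL at each unknown node (sum of currents leaving = 0; resistances in Ω):
  Node 1: (V_1 - 9)/910 + (V_1 - 0)/30000 + (V_1 - 0)/24 = 0
Collecting terms: 0.0428 × V_1 = 0.00989  =>  V_1 = 0.2311 V
V_th = V_1 - V_2 = 0.2311 - 0 = 0.2311 V
Step 2 — R_th: zero the source — replace V1 by a short circuit (node 2 merges into node 0) — and find the resistance seen between A (node 1) and B (node 0).
Reduce the network between node 1 (A) and node 0 (B) by series/parallel combination:
  Rp1 = R1 ‖ R2 ‖ R3 (parallel, all between nodes 0 and 1) = 1/(1/910 + 1/30000 + 1/24) = 23.37 Ω
R_th = 23.37 Ω
I_n = V_th/R_th = 0.2311/23.37 = 0.00989 A, and R_n = R_th = 23.37 Ω

Final answer: I_n = 0.00989 A, R_n = 23.37 Ω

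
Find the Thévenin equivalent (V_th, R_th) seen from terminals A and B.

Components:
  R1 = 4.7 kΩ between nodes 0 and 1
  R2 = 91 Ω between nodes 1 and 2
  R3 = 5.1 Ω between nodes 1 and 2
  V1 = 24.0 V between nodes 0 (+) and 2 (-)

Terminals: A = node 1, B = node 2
Step 1 — V_th is the open-circuit voltage V_A - V_B (nothing connected across the terminals).
Nodal analysis, taking node 2 as the 0 V reference.
Source V1 fixes V_0 = 24 V.
KCL at each unknown node (sum of currents leaving = 0; resistances in Ω):
  Node 1: (V_1 - 24)/4700 + (V_1 - 0)/91 + (V_1 - 0)/5.1 = 0
Collecting terms: 0.2073 × V_1 = 0.005106  =>  V_1 = 0.02464 V
V_th = V_1 - V_2 = 0.02464 - 0 = 0.02464 V
Step 2 — R_th: zero the source — replace V1 by a short circuit (node 2 merges into node 0) — and find the resistance seen between A (node 1) and B (node 0).
Reduce the network between node 1 (A) and node 0 (B) by series/parallel combination:
  Rp1 = R1 ‖ R2 ‖ R3 (parallel, all between nodes 0 and 1) = 1/(1/4700 + 1/91 + 1/5.1) = 4.824 Ω
R_th = 4.824 Ω

Final answer: V_th = 0.02464 V, R_th = 4.824 Ω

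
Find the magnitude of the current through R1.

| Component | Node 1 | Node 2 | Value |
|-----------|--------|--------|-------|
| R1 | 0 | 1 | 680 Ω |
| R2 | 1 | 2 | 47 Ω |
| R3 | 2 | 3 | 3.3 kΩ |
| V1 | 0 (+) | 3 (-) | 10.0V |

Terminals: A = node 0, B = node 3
Nodal analysis, taking node 3 as the 0 V reference.
Source V1 fixes V_0 = 10 V.
KCL at each unknown node (sum of currents leaving = 0; resistances in Ω):
  Node 1: (V_1 - 10)/680 + (V_1 - V_2)/47 = 0
  Node 2: (V_2 - V_1)/47 + (V_2 - 0)/3300 = 0
Collecting terms (coefficients in siemens):
  0.02275·V_1 - 0.02128·V_2 = 0.01471
  0.02158·V_2 - 0.02128·V_1 = 0
Determinant D = (0.02275)(0.02158) - (-0.02128)(-0.02128) = 0.00003818
V_1 = [(0.01471)(0.02158) - (-0.02128)(0)]/D = 8.311 V
V_2 = [(0.02275)(0) - (0.01471)(-0.02128)]/D = 8.195 V
I_R1 = (V_0 - V_1)/R1 = (10 - 8.311)/680 = 0.002483 A
|I_R1| = 0.002483 A

Final answer: |I_R1| = 0.002483 A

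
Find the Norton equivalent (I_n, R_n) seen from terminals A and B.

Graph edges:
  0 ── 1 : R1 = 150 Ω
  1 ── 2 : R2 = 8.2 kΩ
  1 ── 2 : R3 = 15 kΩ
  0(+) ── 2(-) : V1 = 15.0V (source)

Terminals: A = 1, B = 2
Find the Thévenin equivalent first; then I_n = V_th/R_th and R_n = R_th.
Step 1 — V_th is the open-circuit voltage V_A - V_B (nothing connected across the terminals).
Nodal analysis, taking node 2 as the 0 V reference.
Source V1 fixes V_0 = 15 V.
KCL at each unknown node (sum of currents leaving = 0; resistances in Ω):
  Node 1: (V_1 - 15)/150 + (V_1 - 0)/8200 + (V_1 - 0)/15000 = 0
Collecting terms: 0.006855 × V_1 = 0.1  =>  V_1 = 14.59 V
V_th = V_1 - V_2 = 14.59 - 0 = 14.59 V
Step 2 — R_th: zero the source — replace V1 by a short circuit (node 2 merges into node 0) — and find the resistance seen between A (node 1) and B (node 0).
Reduce the network between node 1 (A) and node 0 (B) by series/parallel combination:
  Rp1 = R1 ‖ R2 ‖ R3 (parallel, all between nodes 0 and 1) = 1/(1/150 + 1/8200 + 1/15000) = 145.9 Ω
R_th = 145.9 Ω
I_n = V_th/R_th = 14.59/145.9 = 0.1 A, and R_n = R_th = 145.9 Ω

Final answer: I_n = 0.1 A, R_n = 145.9 Ω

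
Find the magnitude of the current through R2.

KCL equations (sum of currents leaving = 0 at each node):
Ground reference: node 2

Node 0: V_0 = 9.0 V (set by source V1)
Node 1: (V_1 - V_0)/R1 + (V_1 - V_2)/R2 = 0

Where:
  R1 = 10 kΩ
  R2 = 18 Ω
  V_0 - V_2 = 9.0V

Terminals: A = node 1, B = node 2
Nodal analysis, taking node 2 as the 0 V reference.
Source V1 fixes V_0 = 9 V.
KCL at each unknown node (sum of currents leaving = 0; resistances in Ω):
  Node 1: (V_1 - 9)/10000 + (V_1 - 0)/18 = 0
Collecting terms: 0.05566 × V_1 = 0.0009  =>  V_1 = 0.01617 V
I_R2 = (V_1 - V_2)/R2 = (0.01617 - 0)/18 = 0.0008984 A
|I_R2| = 0.0008984 A

Final answer: |I_R2| = 0.0008984 A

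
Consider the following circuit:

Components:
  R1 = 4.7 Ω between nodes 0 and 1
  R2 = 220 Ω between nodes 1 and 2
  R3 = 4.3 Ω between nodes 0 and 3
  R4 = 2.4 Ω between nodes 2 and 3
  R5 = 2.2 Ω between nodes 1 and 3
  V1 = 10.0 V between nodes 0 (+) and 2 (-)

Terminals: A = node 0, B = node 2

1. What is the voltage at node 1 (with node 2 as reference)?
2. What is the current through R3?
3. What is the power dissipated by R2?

Nodal analysis, taking node 2 as the 0 V reference.
Source V1 fixes V_0 = 10 V.
KCL at each unknown node (sum of currents leaving = 0; resistances in Ω):
  Node 1: (V_1 - 10)/4.7 + (V_1 - 0)/220 + (V_1 - V_3)/2.2 = 0
  Node 3: (V_3 - 10)/4.3 + (V_3 - 0)/2.4 + (V_3 - V_1)/2.2 = 0
Collecting terms (coefficients in siemens):
  0.6719·V_1 - 0.4545·V_3 = 2.128
  1.104·V_3 - 0.4545·V_1 = 2.326
Determinant D = (0.6719)(1.104) - (-0.4545)(-0.4545) = 0.535
V_1 = [(2.128)(1.104) - (-0.4545)(2.326)]/D = 6.366 V
V_3 = [(0.6719)(2.326) - (2.128)(-0.4545)]/D = 4.728 V
Part 1:
  Read off the nodal solution: V_1 = 6.366 V
Part 2:
  I_R3 = (V_0 - V_3)/R3 = (10 - 4.728)/4.3 = 1.226 A
  Magnitude: I_R3 = 1.226 A
Part 3:
  I_R2 = (V_1 - V_2)/R2 = (6.366 - 0)/220 = 0.02894 A
  P_R2 = I_R2² × R2 = (0.02894)² × 220 = 0.1842 W

Final answers:
1. V_1 = 6.366 V
2. I_R3 = 1.226 A
3. P_R2 = 0.1842 W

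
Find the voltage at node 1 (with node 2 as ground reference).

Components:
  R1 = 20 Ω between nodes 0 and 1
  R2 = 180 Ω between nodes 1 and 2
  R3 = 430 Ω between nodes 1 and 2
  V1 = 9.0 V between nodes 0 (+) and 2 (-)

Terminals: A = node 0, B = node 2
Nodal analysis, taking node 2 as the 0 V reference.
Source V1 fixes V_0 = 9 V.
KCL at each unknown node (sum of currents leaving = 0; resistances in Ω):
  Node 1: (V_1 - 9)/20 + (V_1 - 0)/180 + (V_1 - 0)/430 = 0
Collecting terms: 0.05788 × V_1 = 0.45  =>  V_1 = 7.775 V
The requested potential is V_1 = 7.775 V.

Final answer: V_1 = 7.775 V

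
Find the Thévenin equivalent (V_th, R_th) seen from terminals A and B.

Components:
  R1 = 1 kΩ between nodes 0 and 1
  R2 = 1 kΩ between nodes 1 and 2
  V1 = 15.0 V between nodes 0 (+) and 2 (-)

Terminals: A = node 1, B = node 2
Step 1 — V_th is the open-circuit voltage V_A - V_B (nothing connected across the terminals).
Nodal analysis, taking node 2 as the 0 V reference.
Source V1 fixes V_0 = 15 V.
KCL at each unknown node (sum of currents leaving = 0; resistances in Ω):
  Node 1: (V_1 - 15)/1000 + (V_1 - 0)/1000 = 0
Collecting terms: 0.002 × V_1 = 0.015  =>  V_1 = 7.5 V
V_th = V_1 - V_2 = 7.5 - 0 = 7.5 V
Step 2 — R_th: zero the source — replace V1 by a short circuit (node 2 merges into node 0) — and find the resistance seen between A (node 1) and B (node 0).
Reduce the network between node 1 (A) and node 0 (B) by series/parallel combination:
  Rp1 = R1 ‖ R2 (parallel, both between nodes 0 and 1) = 1/(1/1000 + 1/1000) = 500 Ω
R_th = 500 Ω

Final answer: V_th = 7.5 V, R_th = 500 Ω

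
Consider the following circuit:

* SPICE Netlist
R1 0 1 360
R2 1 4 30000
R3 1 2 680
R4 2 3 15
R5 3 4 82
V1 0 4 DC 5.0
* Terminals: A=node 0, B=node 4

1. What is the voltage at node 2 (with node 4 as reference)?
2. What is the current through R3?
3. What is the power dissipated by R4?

Nodal analysis, taking node 4 as the 0 V reference.
Source V1 fixes V_0 = 5 V.
KCL at each unknown node (sum of currents leaving = 0; resistances in Ω):
  Node 1: (V_1 - 5)/360 + (V_1 - 0)/30000 + (V_1 - V_2)/680 = 0
  Node 2: (V_2 - V_1)/680 + (V_2 - V_3)/15 = 0
  Node 3: (V_3 - V_2)/15 + (V_3 - 0)/82 = 0
Collecting terms (coefficients in siemens):
  0.004282·V_1 - 0.001471·V_2 = 0.01389
  0.06814·V_2 - 0.001471·V_1 - 0.06667·V_3 = 0
  0.07886·V_3 - 0.06667·V_2 = 0
Solving these 3 simultaneous equations (Gaussian elimination) gives:
  V_1 = 3.389 V, V_2 = 0.4231 V, V_3 = 0.3577 V
Part 1:
  Read off the nodal solution: V_2 = 0.4231 V
Part 2:
  I_R3 = (V_1 - V_2)/R3 = (3.389 - 0.4231)/680 = 0.004362 A
  Magnitude: I_R3 = 0.004362 A
Part 3:
  I_R4 = (V_2 - V_3)/R4 = (0.4231 - 0.3577)/15 = 0.004362 A
  P_R4 = I_R4² × R4 = (0.004362)² × 15 = 0.0002854 W

Final answers:
1. V_2 = 0.4231 V
2. I_R3 = 0.004362 A
3. P_R4 = 0.0002854 W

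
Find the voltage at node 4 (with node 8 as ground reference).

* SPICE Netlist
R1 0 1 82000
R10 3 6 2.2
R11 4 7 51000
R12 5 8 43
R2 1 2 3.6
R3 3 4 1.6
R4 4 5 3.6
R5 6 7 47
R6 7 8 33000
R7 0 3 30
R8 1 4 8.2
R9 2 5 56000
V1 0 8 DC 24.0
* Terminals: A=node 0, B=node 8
Nodal analysis, taking node 8 as the 0 V reference.
Source V1 fixes V_0 = 24 V.
KCL at each unknown node (sum of currents leaving = 0; resistances in Ω):
  Node 1: (V_1 - 24)/82000 + (V_1 - V_2)/3.6 + (V_1 - V_4)/8.2 = 0
  Node 2: (V_2 - V_1)/3.6 + (V_2 - V_5)/56000 = 0
  Node 3: (V_3 - V_4)/1.6 + (V_3 - 24)/30 + (V_3 - V_6)/2.2 = 0
  Node 4: (V_4 - V_3)/1.6 + (V_4 - V_5)/3.6 + (V_4 - V_1)/8.2 + (V_4 - V_7)/51000 = 0
  Node 5: (V_5 - V_4)/3.6 + (V_5 - V_2)/56000 + (V_5 - 0)/43 = 0
  Node 6: (V_6 - V_7)/47 + (V_6 - V_3)/2.2 = 0
  Node 7: (V_7 - V_6)/47 + (V_7 - 0)/33000 + (V_7 - V_4)/51000 = 0
Collecting terms (coefficients in siemens):
  0.3997·V_1 - 0.2778·V_2 - 0.122·V_4 = 0.0002927
  0.2778·V_2 - 0.2778·V_1 - 0.00001786·V_5 = 0
  1.113·V_3 - 0.625·V_4 - 0.4545·V_6 = 0.8
  1.025·V_4 - 0.122·V_1 - 0.625·V_3 - 0.2778·V_5 - 0.00001961·V_7 = 0
  0.3011·V_5 - 0.00001786·V_2 - 0.2778·V_4 = 0
  0.4758·V_6 - 0.4545·V_3 - 0.02128·V_7 = 0
  0.02133·V_7 - 0.00001961·V_4 - 0.02128·V_6 = 0
Solving these 7 simultaneous equations (Gaussian elimination) gives:
  V_1 = 14.3 V, V_2 = 14.3 V, V_3 = 14.79 V, V_4 = 14.3 V
  V_5 = 13.19 V, V_6 = 14.79 V, V_7 = 14.76 V
The requested potential is V_4 = 14.3 V.

Final answer: V_4 = 14.3 V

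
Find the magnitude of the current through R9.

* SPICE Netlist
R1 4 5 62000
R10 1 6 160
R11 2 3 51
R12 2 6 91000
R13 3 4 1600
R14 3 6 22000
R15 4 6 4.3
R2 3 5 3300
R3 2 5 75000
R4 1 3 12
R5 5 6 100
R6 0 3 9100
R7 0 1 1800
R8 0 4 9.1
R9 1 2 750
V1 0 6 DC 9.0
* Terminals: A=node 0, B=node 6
Nodal analysis, taking node 6 as the 0 V reference.
Source V1 fixes V_0 = 9 V.
KCL at each unknown node (sum of currents leaving = 0; resistances in Ω):
  Node 1: (V_1 - V_3)/12 + (V_1 - 9)/1800 + (V_1 - V_2)/750 + (V_1 - 0)/160 = 0
  Node 2: (V_2 - V_5)/75000 + (V_2 - V_1)/750 + (V_2 - V_3)/51 + (V_2 - 0)/91000 = 0
  Node 3: (V_3 - V_5)/3300 + (V_3 - V_1)/12 + (V_3 - 9)/9100 + (V_3 - V_2)/51 + (V_3 - V_4)/1600 + (V_3 - 0)/22000 = 0
  Node 4: (V_4 - V_5)/62000 + (V_4 - 9)/9.1 + (V_4 - V_3)/1600 + (V_4 - 0)/4.3 = 0
  Node 5: (V_5 - V_4)/62000 + (V_5 - V_3)/3300 + (V_5 - V_2)/75000 + (V_5 - 0)/100 = 0
Collecting terms (coefficients in siemens):
  0.09147·V_1 - 0.001333·V_2 - 0.08333·V_3 = 0.005
  0.02097·V_2 - 0.001333·V_1 - 0.01961·V_3 - 0.00001333·V_5 = 0
  0.104·V_3 - 0.08333·V_1 - 0.01961·V_2 - 0.000625·V_4 - 0.000303·V_5 = 0.000989
  0.3431·V_4 - 0.000625·V_3 - 0.00001613·V_5 = 0.989
  0.01033·V_5 - 0.00001333·V_2 - 0.000303·V_3 - 0.00001613·V_4 = 0
Solving these 5 simultaneous equations (Gaussian elimination) gives:
  V_1 = 0.9833 V, V_2 = 1.001 V, V_3 = 1.003 V, V_4 = 2.884 V
  V_5 = 0.03522 V
I_R9 = (V_1 - V_2)/R9 = (0.9833 - 1.001)/750 = -0.00002347 A
|I_R9| = 0.00002347 A

Final answer: |I_R9| = 2.347e-05 A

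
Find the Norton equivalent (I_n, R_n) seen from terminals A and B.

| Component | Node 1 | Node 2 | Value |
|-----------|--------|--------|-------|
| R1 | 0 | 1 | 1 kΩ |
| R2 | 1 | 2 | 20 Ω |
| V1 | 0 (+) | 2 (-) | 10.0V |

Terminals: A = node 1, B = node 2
Find the Thévenin equivalent first; then I_n = V_th/R_th and R_n = R_th.
Step 1 — V_th is the open-circuit voltage V_A - V_B (nothing connected across the terminals).
Nodal analysis, taking node 2 as the 0 V reference.
Source V1 fixes V_0 = 10 V.
KCL at each unknown node (sum of currents leaving = 0; resistances in Ω):
  Node 1: (V_1 - 10)/1000 + (V_1 - 0)/20 = 0
Collecting terms: 0.051 × V_1 = 0.01  =>  V_1 = 0.1961 V
V_th = V_1 - V_2 = 0.1961 - 0 = 0.1961 V
Step 2 — R_th: zero the source — replace V1 by a short circuit (node 2 merges into node 0) — and find the resistance seen between A (node 1) and B (node 0).
Reduce the network between node 1 (A) and node 0 (B) by series/parallel combination:
  Rp1 = R1 ‖ R2 (parallel, both between nodes 0 and 1) = 1/(1/1000 + 1/20) = 19.61 Ω
R_th = 19.61 Ω
I_n = V_th/R_th = 0.1961/19.61 = 0.01 A, and R_n = R_th = 19.61 Ω

Final answer: I_n = 0.01 A, R_n = 19.61 Ω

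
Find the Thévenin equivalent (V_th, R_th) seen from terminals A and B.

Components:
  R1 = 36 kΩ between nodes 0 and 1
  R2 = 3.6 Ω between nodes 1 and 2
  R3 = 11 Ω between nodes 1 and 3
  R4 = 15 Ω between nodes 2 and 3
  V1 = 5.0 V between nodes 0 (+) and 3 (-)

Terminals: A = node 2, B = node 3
Step 1 — V_th is the open-circuit voltage V_A - V_B (nothing connected across the terminals).
Nodal analysis, taking node 3 as the 0 V reference.
Source V1 fixes V_0 = 5 V.
KCL at each unknown node (sum of currents leaving = 0; resistances in Ω):
  Node 1: (V_1 - 5)/36000 + (V_1 - V_2)/3.6 + (V_1 - 0)/11 = 0
  Node 2: (V_2 - V_1)/3.6 + (V_2 - 0)/15 = 0
Collecting terms (coefficients in siemens):
  0.3687·V_1 - 0.2778·V_2 = 0.0001389
  0.3444·V_2 - 0.2778·V_1 = 0
Determinant D = (0.3687)(0.3444) - (-0.2778)(-0.2778) = 0.04984
V_1 = [(0.0001389)(0.3444) - (-0.2778)(0)]/D = 0.0009598 V
V_2 = [(0.3687)(0) - (0.0001389)(-0.2778)]/D = 0.0007741 V
V_th = V_2 - V_3 = 0.0007741 - 0 = 0.0007741 V
Step 2 — R_th: zero the source — replace V1 by a short circuit (node 3 merges into node 0) — and find the resistance seen between A (node 2) and B (node 0).
Reduce the network between node 2 (A) and node 0 (B) by series/parallel combination:
  Rp1 = R1 ‖ R3 (parallel, both between nodes 0 and 1) = 1/(1/36000 + 1/11) = 11 Ω
  Rs1 = R2 + Rp1 (series, joined only at node 1) = 3.6 + 11 = 14.6 Ω
  Rp2 = R4 ‖ Rs1 (parallel, both between nodes 0 and 2) = 1/(1/15 + 1/14.6) = 7.398 Ω
R_th = 7.398 Ω

Final answer: V_th = 0.0007741 V, R_th = 7.398 Ω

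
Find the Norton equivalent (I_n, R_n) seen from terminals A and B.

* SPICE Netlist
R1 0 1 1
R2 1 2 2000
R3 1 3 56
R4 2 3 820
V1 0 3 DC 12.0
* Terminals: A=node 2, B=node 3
Find the Thévenin equivalent first; then I_n = V_th/R_th and R_n = R_th.
Step 1 — V_th is the open-circuit voltage V_A - V_B (nothing connected across the terminals).
Nodal analysis, taking node 3 as the 0 V reference.
Source V1 fixes V_0 = 12 V.
KCL at each unknown node (sum of currents leaving = 0; resistances in Ω):
  Node 1: (V_1 - 12)/1 + (V_1 - V_2)/2000 + (V_1 - 0)/56 = 0
  Node 2: (V_2 - V_1)/2000 + (V_2 - 0)/820 = 0
Collecting terms (coefficients in siemens):
  1.018·V_1 - 0.0005·V_2 = 12
  0.00172·V_2 - 0.0005·V_1 = 0
Determinant D = (1.018)(0.00172) - (-0.0005)(-0.0005) = 0.001751
V_1 = [(12)(0.00172) - (-0.0005)(0)]/D = 11.79 V
V_2 = [(1.018)(0) - (12)(-0.0005)]/D = 3.427 V
V_th = V_2 - V_3 = 3.427 - 0 = 3.427 V
Step 2 — R_th: zero the source — replace V1 by a short circuit (node 3 merges into node 0) — and find the resistance seen between A (node 2) and B (node 0).
Reduce the network between node 2 (A) and node 0 (B) by series/parallel combination:
  Rp1 = R1 ‖ R3 (parallel, both between nodes 0 and 1) = 1/(1/1 + 1/56) = 0.9825 Ω
  Rs1 = R2 + Rp1 (series, joined only at node 1) = 2000 + 0.9825 = 2001 Ω
  Rp2 = R4 ‖ Rs1 (parallel, both between nodes 0 and 2) = 1/(1/820 + 1/2001) = 581.6 Ω
R_th = 581.6 Ω
I_n = V_th/R_th = 3.427/581.6 = 0.005892 A, and R_n = R_th = 581.6 Ω

Final answer: I_n = 0.005892 A, R_n = 581.6 Ω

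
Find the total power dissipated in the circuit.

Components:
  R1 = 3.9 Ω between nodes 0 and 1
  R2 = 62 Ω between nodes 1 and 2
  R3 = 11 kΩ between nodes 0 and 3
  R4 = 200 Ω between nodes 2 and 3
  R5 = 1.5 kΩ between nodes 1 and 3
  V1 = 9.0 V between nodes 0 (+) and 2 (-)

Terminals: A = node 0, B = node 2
Nodal analysis, taking node 2 as the 0 V reference.
Source V1 fixes V_0 = 9 V.
KCL at each unknown node (sum of currents leaving = 0; resistances in Ω):
  Node 1: (V_1 - 9)/3.9 + (V_1 - 0)/62 + (V_1 - V_3)/1500 = 0
  Node 3: (V_3 - 9)/11000 + (V_3 - 0)/200 + (V_3 - V_1)/1500 = 0
Collecting terms (coefficients in siemens):
  0.2732·V_1 - 0.0006667·V_3 = 2.308
  0.005758·V_3 - 0.0006667·V_1 = 0.0008182
Determinant D = (0.2732)(0.005758) - (-0.0006667)(-0.0006667) = 0.001573
V_1 = [(2.308)(0.005758) - (-0.0006667)(0.0008182)]/D = 8.449 V
V_3 = [(0.2732)(0.0008182) - (2.308)(-0.0006667)]/D = 1.12 V
Power in each resistor, P = (ΔV)²/R:
  P_R1 = (9 - 8.449)²/3.9 = 0.07772 W
  P_R2 = (8.449 - 0)²/62 = 1.152 W
  P_R3 = (9 - 1.12)²/11000 = 0.005644 W
  P_R4 = (0 - 1.12)²/200 = 0.006277 W
  P_R5 = (8.449 - 1.12)²/1500 = 0.03581 W
P_total = P_R1 + P_R2 + P_R3 + P_R4 + P_R5 = 1.277 W

Final answer: 1.277 W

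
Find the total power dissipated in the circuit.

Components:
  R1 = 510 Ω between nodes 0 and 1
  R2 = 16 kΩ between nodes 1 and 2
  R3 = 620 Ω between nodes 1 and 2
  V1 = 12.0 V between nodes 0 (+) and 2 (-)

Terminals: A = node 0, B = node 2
Nodal analysis, taking node 2 as the 0 V reference.
Source V1 fixes V_0 = 12 V.
KCL at each unknown node (sum of currents leaving = 0; resistances in Ω):
  Node 1: (V_1 - 12)/510 + (V_1 - 0)/16000 + (V_1 - 0)/620 = 0
Collecting terms: 0.003636 × V_1 = 0.02353  =>  V_1 = 6.471 V
Power in each resistor, P = (ΔV)²/R:
  P_R1 = (12 - 6.471)²/510 = 0.05994 W
  P_R2 = (6.471 - 0)²/16000 = 0.002617 W
  P_R3 = (6.471 - 0)²/620 = 0.06754 W
P_total = P_R1 + P_R2 + P_R3 = 0.1301 W

Final answer: 0.1301 W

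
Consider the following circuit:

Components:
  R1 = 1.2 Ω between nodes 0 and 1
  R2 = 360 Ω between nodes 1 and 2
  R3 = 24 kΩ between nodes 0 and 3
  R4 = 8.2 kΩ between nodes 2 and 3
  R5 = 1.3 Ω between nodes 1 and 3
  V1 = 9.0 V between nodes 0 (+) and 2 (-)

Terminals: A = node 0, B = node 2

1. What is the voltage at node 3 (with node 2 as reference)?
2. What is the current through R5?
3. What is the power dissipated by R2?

Nodal analysis, taking node 2 as the 0 V reference.
Source V1 fixes V_0 = 9 V.
KCL at each unknown node (sum of currents leaving = 0; resistances in Ω):
  Node 1: (V_1 - 9)/1.2 + (V_1 - 0)/360 + (V_1 - V_3)/1.3 = 0
  Node 3: (V_3 - 9)/24000 + (V_3 - 0)/8200 + (V_3 - V_1)/1.3 = 0
Collecting terms (coefficients in siemens):
  1.605·V_1 - 0.7692·V_3 = 7.5
  0.7694·V_3 - 0.7692·V_1 = 0.000375
Determinant D = (1.605)(0.7694) - (-0.7692)(-0.7692) = 0.6434
V_1 = [(7.5)(0.7694) - (-0.7692)(0.000375)]/D = 8.969 V
V_3 = [(1.605)(0.000375) - (7.5)(-0.7692)]/D = 8.967 V
Part 1:
  Read off the nodal solution: V_3 = 8.967 V
Part 2:
  I_R5 = (V_1 - V_3)/R5 = (8.969 - 8.967)/1.3 = 0.001092 A
  Magnitude: I_R5 = 0.001092 A
Part 3:
  I_R2 = (V_1 - V_2)/R2 = (8.969 - 0)/360 = 0.02491 A
  P_R2 = I_R2² × R2 = (0.02491)² × 360 = 0.2234 W

Final answers:
1. V_3 = 8.967 V
2. I_R5 = 0.001092 A
3. P_R2 = 0.2234 W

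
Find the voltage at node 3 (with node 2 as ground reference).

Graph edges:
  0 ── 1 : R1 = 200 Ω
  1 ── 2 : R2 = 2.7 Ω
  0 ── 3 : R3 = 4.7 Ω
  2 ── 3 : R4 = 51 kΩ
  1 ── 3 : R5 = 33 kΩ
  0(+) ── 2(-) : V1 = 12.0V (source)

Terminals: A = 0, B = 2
Nodal analysis, taking node 2 as the 0 V reference.
Source V1 fixes V_0 = 12 V.
KCL at each unknown node (sum of currents leaving = 0; resistances in Ω):
  Node 1: (V_1 - 12)/200 + (V_1 - 0)/2.7 + (V_1 - V_3)/33000 = 0
  Node 3: (V_3 - 12)/4.7 + (V_3 - 0)/51000 + (V_3 - V_1)/33000 = 0
Collecting terms (coefficients in siemens):
  0.3754·V_1 - 0.0000303·V_3 = 0.06
  0.2128·V_3 - 0.0000303·V_1 = 2.553
Determinant D = (0.3754)(0.2128) - (-0.0000303)(-0.0000303) = 0.07989
V_1 = [(0.06)(0.2128) - (-0.0000303)(2.553)]/D = 0.1608 V
V_3 = [(0.3754)(2.553) - (0.06)(-0.0000303)]/D = 12 V
The requested potential is V_3 = 12 V.

Final answer: V_3 = 12 V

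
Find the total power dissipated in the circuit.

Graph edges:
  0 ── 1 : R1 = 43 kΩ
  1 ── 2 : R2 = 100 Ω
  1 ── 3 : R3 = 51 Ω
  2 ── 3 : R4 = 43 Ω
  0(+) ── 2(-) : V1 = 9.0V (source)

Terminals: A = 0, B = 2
Nodal analysis, taking node 2 as the 0 V reference.
Source V1 fixes V_0 = 9 V.
KCL at each unknown node (sum of currents leaving = 0; resistances in Ω):
  Node 1: (V_1 - 9)/43000 + (V_1 - 0)/100 + (V_1 - V_3)/51 = 0
  Node 3: (V_3 - V_1)/51 + (V_3 - 0)/43 = 0
Collecting terms (coefficients in siemens):
  0.02963·V_1 - 0.01961·V_3 = 0.0002093
  0.04286·V_3 - 0.01961·V_1 = 0
Determinant D = (0.02963)(0.04286) - (-0.01961)(-0.01961) = 0.0008856
V_1 = [(0.0002093)(0.04286) - (-0.01961)(0)]/D = 0.01013 V
V_3 = [(0.02963)(0) - (0.0002093)(-0.01961)]/D = 0.004634 V
Power in each resistor, P = (ΔV)²/R:
  P_R1 = (9 - 0.01013)²/43000 = 0.001879 W
  P_R2 = (0.01013 - 0)²/100 = 0.000001026 W
  P_R3 = (0.01013 - 0.004634)²/51 = 0.0000005923 W
  P_R4 = (0 - 0.004634)²/43 = 0.0000004994 W
P_total = P_R1 + P_R2 + P_R3 + P_R4 = 0.001882 W

Final answer: 0.001882 W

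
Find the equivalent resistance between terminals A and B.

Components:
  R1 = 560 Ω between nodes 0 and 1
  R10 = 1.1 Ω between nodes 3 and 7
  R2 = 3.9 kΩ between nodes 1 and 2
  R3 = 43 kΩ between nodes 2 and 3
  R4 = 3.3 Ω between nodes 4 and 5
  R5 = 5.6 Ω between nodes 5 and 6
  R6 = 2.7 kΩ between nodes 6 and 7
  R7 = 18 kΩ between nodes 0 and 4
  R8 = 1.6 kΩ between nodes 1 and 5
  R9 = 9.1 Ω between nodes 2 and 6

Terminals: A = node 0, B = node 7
The network is not a plain series/parallel combination. Inject a 1 A test current into terminal A (node 0) and return it from terminal B (node 7); then R_eq = V_A / (1 A).
Nodal analysis, taking node 7 as the 0 V reference.
Current source I_test pushes 1 A into node 0 and draws it out of node 7.
KCL at each unknown node (sum of currents leaving = 0; resistances in Ω):
  Node 0: (V_0 - V_1)/560 + (V_0 - V_4)/18000 - 1 = 0
  Node 1: (V_1 - V_0)/560 + (V_1 - V_2)/3900 + (V_1 - V_5)/1600 = 0
  Node 2: (V_2 - V_1)/3900 + (V_2 - V_3)/43000 + (V_2 - V_6)/9.1 = 0
  Node 3: (V_3 - V_2)/43000 + (V_3 - 0)/1.1 = 0
  Node 4: (V_4 - V_0)/18000 + (V_4 - V_5)/3.3 = 0
  Node 5: (V_5 - V_1)/1600 + (V_5 - V_4)/3.3 + (V_5 - V_6)/5.6 = 0
  Node 6: (V_6 - V_2)/9.1 + (V_6 - V_5)/5.6 + (V_6 - 0)/2700 = 0
Collecting terms (coefficients in siemens):
  0.001841·V_0 - 0.001786·V_1 - 0.00005556·V_4 = 1
  0.002667·V_1 - 0.001786·V_0 - 0.0002564·V_2 - 0.000625·V_5 = 0
  0.1102·V_2 - 0.0002564·V_1 - 0.00002326·V_3 - 0.1099·V_6 = 0
  0.9091·V_3 - 0.00002326·V_2 = 0
  0.3031·V_4 - 0.00005556·V_0 - 0.303·V_5 = 0
  0.4822·V_5 - 0.000625·V_1 - 0.303·V_4 - 0.1786·V_6 = 0
  0.2888·V_6 - 0.1099·V_2 - 0.1786·V_5 = 0
Solving these 7 simultaneous equations (Gaussian elimination) gives:
  V_0 = 4093 V, V_1 = 3581 V, V_2 = 2542 V, V_3 = 0.06503 V
  V_4 = 2545 V, V_5 = 2544 V, V_6 = 2540 V
R_eq = V_0 / 1 A = 4093 Ω = 4.093 kΩ

Final answer: 4.093 kΩ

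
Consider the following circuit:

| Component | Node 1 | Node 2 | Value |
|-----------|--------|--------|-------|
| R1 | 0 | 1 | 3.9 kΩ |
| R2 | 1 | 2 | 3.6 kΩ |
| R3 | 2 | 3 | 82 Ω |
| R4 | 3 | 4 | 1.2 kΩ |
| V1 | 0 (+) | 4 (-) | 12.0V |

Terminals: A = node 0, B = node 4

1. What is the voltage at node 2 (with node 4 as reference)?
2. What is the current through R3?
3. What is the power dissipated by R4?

Nodal analysis, taking node 4 as the 0 V reference.
Source V1 fixes V_0 = 12 V.
KCL at each unknown node (sum of currents leaving = 0; resistances in Ω):
  Node 1: (V_1 - 12)/3900 + (V_1 - V_2)/3600 = 0
  Node 2: (V_2 - V_1)/3600 + (V_2 - V_3)/82 = 0
  Node 3: (V_3 - V_2)/82 + (V_3 - 0)/1200 = 0
Collecting terms (coefficients in siemens):
  0.0005342·V_1 - 0.0002778·V_2 = 0.003077
  0.01247·V_2 - 0.0002778·V_1 - 0.0122·V_3 = 0
  0.01303·V_3 - 0.0122·V_2 = 0
Solving these 3 simultaneous equations (Gaussian elimination) gives:
  V_1 = 6.671 V, V_2 = 1.752 V, V_3 = 1.64 V
Part 1:
  Read off the nodal solution: V_2 = 1.752 V
Part 2:
  I_R3 = (V_2 - V_3)/R3 = (1.752 - 1.64)/82 = 0.001366 A
  Magnitude: I_R3 = 0.001366 A
Part 3:
  I_R4 = (V_3 - V_4)/R4 = (1.64 - 0)/1200 = 0.001366 A
  P_R4 = I_R4² × R4 = (0.001366)² × 1200 = 0.002241 W

Final answers:
1. V_2 = 1.752 V
2. I_R3 = 0.001366 A
3. P_R4 = 0.002241 W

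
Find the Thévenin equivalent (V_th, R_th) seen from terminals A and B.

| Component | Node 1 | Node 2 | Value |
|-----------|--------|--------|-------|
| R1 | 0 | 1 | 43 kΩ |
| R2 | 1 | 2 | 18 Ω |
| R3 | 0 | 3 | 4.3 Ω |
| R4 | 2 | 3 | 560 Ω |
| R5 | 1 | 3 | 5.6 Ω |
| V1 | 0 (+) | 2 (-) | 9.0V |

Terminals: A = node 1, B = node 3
Step 1 — V_th is the open-circuit voltage V_A - V_B (nothing connected across the terminals).
Nodal analysis, taking node 2 as the 0 V reference.
Source V1 fixes V_0 = 9 V.
KCL at each unknown node (sum of currents leaving = 0; resistances in Ω):
  Node 1: (V_1 - 9)/43000 + (V_1 - 0)/18 + (V_1 - V_3)/5.6 = 0
  Node 3: (V_3 - 9)/4.3 + (V_3 - 0)/560 + (V_3 - V_1)/5.6 = 0
Collecting terms (coefficients in siemens):
  0.2342·V_1 - 0.1786·V_3 = 0.0002093
  0.4129·V_3 - 0.1786·V_1 = 2.093
Determinant D = (0.2342)(0.4129) - (-0.1786)(-0.1786) = 0.0648
V_1 = [(0.0002093)(0.4129) - (-0.1786)(2.093)]/D = 5.769 V
V_3 = [(0.2342)(2.093) - (0.0002093)(-0.1786)]/D = 7.564 V
V_th = V_1 - V_3 = 5.769 - 7.564 = -1.795 V
Step 2 — R_th: zero the source — replace V1 by a short circuit (node 2 merges into node 0) — and find the resistance seen between A (node 1) and B (node 3).
Reduce the network between node 1 (A) and node 3 (B) by series/parallel combination:
  Rp1 = R1 ‖ R2 (parallel, both between nodes 0 and 1) = 1/(1/43000 + 1/18) = 17.99 Ω
  Rp2 = R3 ‖ R4 (parallel, both between nodes 0 and 3) = 1/(1/4.3 + 1/560) = 4.267 Ω
  Rs1 = Rp1 + Rp2 (series, joined only at node 0) = 17.99 + 4.267 = 22.26 Ω
  Rp3 = R5 ‖ Rs1 (parallel, both between nodes 1 and 3) = 1/(1/5.6 + 1/22.26) = 4.474 Ω
R_th = 4.474 Ω

Final answer: V_th = -1.795 V, R_th = 4.474 Ω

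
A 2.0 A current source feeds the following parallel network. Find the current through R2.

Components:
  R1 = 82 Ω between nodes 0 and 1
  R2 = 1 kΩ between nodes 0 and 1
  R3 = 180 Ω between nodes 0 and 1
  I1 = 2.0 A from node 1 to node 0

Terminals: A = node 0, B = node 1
All resistors sit directly between nodes 0 and 1, so they are in parallel and share one voltage V; the full source current 2 A splits among them.
1/R_par = 1/82 + 1/1000 + 1/180 = 0.01875 S  =>  R_par = 53.33 Ω
V = I × R_par = 2 × 53.33 = 106.7 V
I_R2 = V/R2 = 106.7/1000 = 0.1067 A

Final answer: 0.1067 A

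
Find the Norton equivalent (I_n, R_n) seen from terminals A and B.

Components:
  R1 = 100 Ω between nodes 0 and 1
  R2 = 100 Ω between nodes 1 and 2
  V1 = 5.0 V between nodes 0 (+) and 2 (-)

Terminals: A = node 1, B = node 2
Find the Thévenin equivalent first; then I_n = V_th/R_th and R_n = R_th.
Step 1 — V_th is the open-circuit voltage V_A - V_B (nothing connected across the terminals).
Nodal analysis, taking node 2 as the 0 V reference.
Source V1 fixes V_0 = 5 V.
KCL at each unknown node (sum of currents leaving = 0; resistances in Ω):
  Node 1: (V_1 - 5)/100 + (V_1 - 0)/100 = 0
Collecting terms: 0.02 × V_1 = 0.05  =>  V_1 = 2.5 V
V_th = V_1 - V_2 = 2.5 - 0 = 2.5 V
Step 2 — R_th: zero the source — replace V1 by a short circuit (node 2 merges into node 0) — and find the resistance seen between A (node 1) and B (node 0).
Reduce the network between node 1 (A) and node 0 (B) by series/parallel combination:
  Rp1 = R1 ‖ R2 (parallel, both between nodes 0 and 1) = 1/(1/100 + 1/100) = 50 Ω
R_th = 50 Ω
I_n = V_th/R_th = 2.5/50 = 0.05 A, and R_n = R_th = 50 Ω

Final answer: I_n = 0.05 A, R_n = 50 Ω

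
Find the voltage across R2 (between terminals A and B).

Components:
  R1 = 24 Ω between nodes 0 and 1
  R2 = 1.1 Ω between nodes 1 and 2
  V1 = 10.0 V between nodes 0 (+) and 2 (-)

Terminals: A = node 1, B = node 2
R1 and R2 are in series across V1 (node 0 → node 1 → node 2), and the output A–B is taken across R2, so this is a voltage divider.
Series current: I = V1/(R1 + R2) = 10/(24 + 1.1) = 10/25.1 = 0.3984 A
V_R2 = I × R2 = V1 × R2/(R1 + R2) = 10 × 1.1/25.1 = 0.4382 V

Final answer: 0.4382 V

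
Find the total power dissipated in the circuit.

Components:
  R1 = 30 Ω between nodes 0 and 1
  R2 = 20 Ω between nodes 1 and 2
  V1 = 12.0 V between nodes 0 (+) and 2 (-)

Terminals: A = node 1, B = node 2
Nodal analysis, taking node 2 as the 0 V reference.
Source V1 fixes V_0 = 12 V.
KCL at each unknown node (sum of currents leaving = 0; resistances in Ω):
  Node 1: (V_1 - 12)/30 + (V_1 - 0)/20 = 0
Collecting terms: 0.08333 × V_1 = 0.4  =>  V_1 = 4.8 V
Power in each resistor, P = (ΔV)²/R:
  P_R1 = (12 - 4.8)²/30 = 1.728 W
  P_R2 = (4.8 - 0)²/20 = 1.152 W
P_total = P_R1 + P_R2 = 2.88 W

Final answer: 2.88 W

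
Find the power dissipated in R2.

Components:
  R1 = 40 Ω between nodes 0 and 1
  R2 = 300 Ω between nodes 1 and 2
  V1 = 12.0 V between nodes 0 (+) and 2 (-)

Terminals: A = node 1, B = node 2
Nodal analysis, taking node 2 as the 0 V reference.
Source V1 fixes V_0 = 12 V.
KCL at each unknown node (sum of currents leaving = 0; resistances in Ω):
  Node 1: (V_1 - 12)/40 + (V_1 - 0)/300 = 0
Collecting terms: 0.02833 × V_1 = 0.3  =>  V_1 = 10.59 V
I_R2 = (V_1 - V_2)/R2 = (10.59 - 0)/300 = 0.03529 A
P_R2 = I_R2² × R2 = (0.03529)² × 300 = 0.3737 W

Final answer: 0.3737 W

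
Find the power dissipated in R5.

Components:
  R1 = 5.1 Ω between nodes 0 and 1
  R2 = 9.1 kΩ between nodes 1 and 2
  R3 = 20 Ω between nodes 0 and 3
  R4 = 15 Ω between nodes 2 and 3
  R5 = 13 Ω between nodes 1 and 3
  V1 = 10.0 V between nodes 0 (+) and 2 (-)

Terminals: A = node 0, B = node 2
Nodal analysis, taking node 2 as the 0 V reference.
Source V1 fixes V_0 = 10 V.
KCL at each unknown node (sum of currents leaving = 0; resistances in Ω):
  Node 1: (V_1 - 10)/5.1 + (V_1 - 0)/9100 + (V_1 - V_3)/13 = 0
  Node 3: (V_3 - 10)/20 + (V_3 - 0)/15 + (V_3 - V_1)/13 = 0
Collecting terms (coefficients in siemens):
  0.2731·V_1 - 0.07692·V_3 = 1.961
  0.1936·V_3 - 0.07692·V_1 = 0.5
Determinant D = (0.2731)(0.1936) - (-0.07692)(-0.07692) = 0.04695
V_1 = [(1.961)(0.1936) - (-0.07692)(0.5)]/D = 8.903 V
V_3 = [(0.2731)(0.5) - (1.961)(-0.07692)]/D = 6.121 V
I_R5 = (V_1 - V_3)/R5 = (8.903 - 6.121)/13 = 0.2141 A
P_R5 = I_R5² × R5 = (0.2141)² × 13 = 0.5957 W

Final answer: 0.5957 W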